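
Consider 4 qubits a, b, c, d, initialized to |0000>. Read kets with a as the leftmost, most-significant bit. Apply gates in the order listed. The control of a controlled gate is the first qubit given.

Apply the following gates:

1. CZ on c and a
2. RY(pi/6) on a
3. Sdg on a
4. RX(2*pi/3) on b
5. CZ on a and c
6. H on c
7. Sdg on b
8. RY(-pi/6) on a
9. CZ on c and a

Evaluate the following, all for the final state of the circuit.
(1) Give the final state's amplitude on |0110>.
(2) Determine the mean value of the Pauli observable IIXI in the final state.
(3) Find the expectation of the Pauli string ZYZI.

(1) |0110> carries amplitude -(1 - I)*(2*sqrt(6) + 3*sqrt(2)*I)/16 in the final state.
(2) The expectation value of IIXI is 3/4.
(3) In the final state, ZYZI has expectation 0.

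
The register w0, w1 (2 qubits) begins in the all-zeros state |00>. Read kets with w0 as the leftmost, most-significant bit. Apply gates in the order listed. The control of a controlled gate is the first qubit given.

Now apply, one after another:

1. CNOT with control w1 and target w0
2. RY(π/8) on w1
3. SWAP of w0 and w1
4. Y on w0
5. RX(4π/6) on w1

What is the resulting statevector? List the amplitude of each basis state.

The resulting statevector has amplitude -I*sin(pi/16)/2 on |00>, -sqrt(3)*sin(pi/16)/2 on |01>, I*cos(pi/16)/2 on |10>, sqrt(3)*cos(pi/16)/2 on |11>.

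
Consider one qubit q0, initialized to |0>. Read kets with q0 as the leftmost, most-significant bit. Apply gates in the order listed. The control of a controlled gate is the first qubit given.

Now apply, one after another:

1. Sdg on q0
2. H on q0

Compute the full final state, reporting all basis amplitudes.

The resulting statevector has amplitude sqrt(2)/2 on |0>, sqrt(2)/2 on |1>.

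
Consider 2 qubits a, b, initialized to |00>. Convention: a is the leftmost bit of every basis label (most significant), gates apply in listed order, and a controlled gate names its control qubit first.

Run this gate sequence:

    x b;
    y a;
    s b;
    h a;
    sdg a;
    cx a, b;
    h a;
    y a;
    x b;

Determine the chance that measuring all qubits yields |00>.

A full measurement returns |00> with probability 1/4.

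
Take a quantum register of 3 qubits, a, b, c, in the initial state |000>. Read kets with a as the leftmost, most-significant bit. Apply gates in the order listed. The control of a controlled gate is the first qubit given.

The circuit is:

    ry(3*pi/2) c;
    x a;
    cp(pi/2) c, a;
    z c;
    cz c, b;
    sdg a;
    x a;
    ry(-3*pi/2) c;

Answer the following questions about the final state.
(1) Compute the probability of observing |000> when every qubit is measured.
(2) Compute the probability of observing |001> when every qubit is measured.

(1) Outcome |000> occurs with probability 1/2.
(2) Outcome |001> occurs with probability 1/2.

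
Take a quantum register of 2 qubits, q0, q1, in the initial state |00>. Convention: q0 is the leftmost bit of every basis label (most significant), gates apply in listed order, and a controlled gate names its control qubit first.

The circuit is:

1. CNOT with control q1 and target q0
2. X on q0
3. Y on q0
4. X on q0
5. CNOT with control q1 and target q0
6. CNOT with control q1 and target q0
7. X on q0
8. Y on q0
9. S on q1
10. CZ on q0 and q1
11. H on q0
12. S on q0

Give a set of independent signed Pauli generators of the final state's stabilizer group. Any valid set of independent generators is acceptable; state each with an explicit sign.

The final state is stabilized by the group generated by -YI, +IZ; other independent generating sets are equally valid. Key observation: gates 3-8 undo each other exactly, leaving only the rest of the circuit to track.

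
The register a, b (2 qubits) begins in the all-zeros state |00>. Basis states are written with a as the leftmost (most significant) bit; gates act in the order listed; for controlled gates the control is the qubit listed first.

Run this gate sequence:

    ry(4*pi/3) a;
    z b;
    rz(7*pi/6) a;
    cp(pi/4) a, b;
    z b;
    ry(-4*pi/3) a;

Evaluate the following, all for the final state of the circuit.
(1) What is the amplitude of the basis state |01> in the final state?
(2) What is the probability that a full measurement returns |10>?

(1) The amplitude on |01> is 0.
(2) Outcome |10> occurs with probability 3*sqrt(3)/16 + 3/8.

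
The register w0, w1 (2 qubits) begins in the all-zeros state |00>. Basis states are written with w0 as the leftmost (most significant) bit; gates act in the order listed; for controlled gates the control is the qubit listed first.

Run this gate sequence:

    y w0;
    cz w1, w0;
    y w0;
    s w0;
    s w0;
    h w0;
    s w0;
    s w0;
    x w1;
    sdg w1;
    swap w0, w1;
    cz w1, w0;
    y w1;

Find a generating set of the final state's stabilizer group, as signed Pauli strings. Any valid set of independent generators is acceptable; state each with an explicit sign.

The final state is stabilized by the group generated by -IX, -ZI; other independent generating sets are equally valid.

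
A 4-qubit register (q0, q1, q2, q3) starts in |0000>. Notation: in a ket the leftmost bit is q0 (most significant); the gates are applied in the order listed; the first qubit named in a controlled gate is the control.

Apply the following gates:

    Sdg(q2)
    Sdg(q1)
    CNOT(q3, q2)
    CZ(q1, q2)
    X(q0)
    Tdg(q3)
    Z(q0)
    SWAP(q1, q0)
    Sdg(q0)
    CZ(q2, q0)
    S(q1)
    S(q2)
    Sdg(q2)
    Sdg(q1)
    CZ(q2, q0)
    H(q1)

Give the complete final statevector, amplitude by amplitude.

The resulting statevector has amplitude -sqrt(2)/2 on |0000>, sqrt(2)/2 on |0100>, and 0 on every other basis state. Key observation: steps 10-15 multiply out to the identity, so the circuit reduces to the remaining gates.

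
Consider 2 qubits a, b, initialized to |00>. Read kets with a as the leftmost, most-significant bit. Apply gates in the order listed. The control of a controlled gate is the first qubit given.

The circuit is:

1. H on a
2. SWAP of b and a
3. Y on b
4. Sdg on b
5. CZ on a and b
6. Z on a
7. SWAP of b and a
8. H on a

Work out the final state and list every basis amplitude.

After the circuit, the state carries amplitude 1/2 - I/2 on |00>, 0 on |01>, -1/2 - I/2 on |10>, 0 on |11>.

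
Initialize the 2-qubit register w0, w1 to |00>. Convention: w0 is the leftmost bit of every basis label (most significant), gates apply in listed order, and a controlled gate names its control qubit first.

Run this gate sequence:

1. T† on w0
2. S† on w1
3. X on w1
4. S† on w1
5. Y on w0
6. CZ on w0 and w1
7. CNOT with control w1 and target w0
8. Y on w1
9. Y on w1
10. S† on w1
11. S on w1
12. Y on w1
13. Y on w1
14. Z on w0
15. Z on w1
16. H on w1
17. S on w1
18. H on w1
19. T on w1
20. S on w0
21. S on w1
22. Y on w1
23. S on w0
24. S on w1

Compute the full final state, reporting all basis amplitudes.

The final amplitudes are (1 + I)*exp(I*pi/4)/2 on |00>, -1/2 + I/2 on |01>, 0 on |10>, 0 on |11>.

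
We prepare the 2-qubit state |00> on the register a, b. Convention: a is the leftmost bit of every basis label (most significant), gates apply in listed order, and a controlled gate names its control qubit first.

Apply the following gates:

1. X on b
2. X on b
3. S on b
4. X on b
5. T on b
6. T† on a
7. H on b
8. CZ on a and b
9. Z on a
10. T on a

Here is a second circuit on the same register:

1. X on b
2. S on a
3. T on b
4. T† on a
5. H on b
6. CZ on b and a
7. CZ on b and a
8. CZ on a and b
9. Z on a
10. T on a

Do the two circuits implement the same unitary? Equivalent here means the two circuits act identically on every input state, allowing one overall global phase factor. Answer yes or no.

No, they are not equivalent — no single phase factor reconciles the two unitaries.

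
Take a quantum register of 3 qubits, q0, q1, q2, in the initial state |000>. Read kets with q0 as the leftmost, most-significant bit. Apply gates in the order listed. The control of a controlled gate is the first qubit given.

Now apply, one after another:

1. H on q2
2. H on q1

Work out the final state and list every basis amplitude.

The resulting statevector has amplitude 1/2 on |000>, 1/2 on |001>, 1/2 on |010>, 1/2 on |011>, 0 on |100>, 0 on |101>, 0 on |110>, 0 on |111>.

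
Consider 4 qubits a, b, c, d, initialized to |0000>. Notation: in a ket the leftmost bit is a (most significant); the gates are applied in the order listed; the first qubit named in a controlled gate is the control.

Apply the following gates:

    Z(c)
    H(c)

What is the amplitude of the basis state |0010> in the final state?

The amplitude on |0010> is sqrt(2)/2.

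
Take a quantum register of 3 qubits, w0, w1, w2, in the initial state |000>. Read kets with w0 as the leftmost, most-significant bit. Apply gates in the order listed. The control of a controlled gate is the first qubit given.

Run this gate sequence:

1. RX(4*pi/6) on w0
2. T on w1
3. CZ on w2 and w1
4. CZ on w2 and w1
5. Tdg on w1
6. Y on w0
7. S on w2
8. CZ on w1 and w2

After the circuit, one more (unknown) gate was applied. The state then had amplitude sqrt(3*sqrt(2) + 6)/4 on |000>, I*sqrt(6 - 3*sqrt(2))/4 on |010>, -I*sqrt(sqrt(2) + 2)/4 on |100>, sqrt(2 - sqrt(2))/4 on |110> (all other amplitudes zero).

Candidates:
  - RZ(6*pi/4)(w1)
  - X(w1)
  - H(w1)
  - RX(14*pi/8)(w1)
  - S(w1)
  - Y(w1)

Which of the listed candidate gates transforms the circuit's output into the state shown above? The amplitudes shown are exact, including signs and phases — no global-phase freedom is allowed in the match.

The unique candidate consistent with the amplitudes is RX(14*pi/8)(w1).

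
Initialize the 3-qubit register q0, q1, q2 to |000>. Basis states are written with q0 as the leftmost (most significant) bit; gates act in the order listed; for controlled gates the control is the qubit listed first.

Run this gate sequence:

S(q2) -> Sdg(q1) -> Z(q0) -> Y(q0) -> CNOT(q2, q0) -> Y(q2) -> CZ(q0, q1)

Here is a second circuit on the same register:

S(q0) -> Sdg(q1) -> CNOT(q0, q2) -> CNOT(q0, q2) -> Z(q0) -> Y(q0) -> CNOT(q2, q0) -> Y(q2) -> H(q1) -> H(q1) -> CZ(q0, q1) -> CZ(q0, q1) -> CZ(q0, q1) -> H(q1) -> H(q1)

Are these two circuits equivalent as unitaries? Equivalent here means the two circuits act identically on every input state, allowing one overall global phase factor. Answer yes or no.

No: there is an input state on which the two circuits produce genuinely different outputs (not merely differing by a phase).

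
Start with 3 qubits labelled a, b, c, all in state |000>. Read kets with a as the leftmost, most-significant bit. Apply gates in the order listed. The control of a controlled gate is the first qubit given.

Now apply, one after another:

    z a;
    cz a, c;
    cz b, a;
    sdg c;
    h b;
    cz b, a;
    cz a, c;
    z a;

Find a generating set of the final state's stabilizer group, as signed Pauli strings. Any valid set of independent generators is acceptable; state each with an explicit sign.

The stabilizer group can be generated by +IXI, +ZII, +IIZ, among other valid generating sets.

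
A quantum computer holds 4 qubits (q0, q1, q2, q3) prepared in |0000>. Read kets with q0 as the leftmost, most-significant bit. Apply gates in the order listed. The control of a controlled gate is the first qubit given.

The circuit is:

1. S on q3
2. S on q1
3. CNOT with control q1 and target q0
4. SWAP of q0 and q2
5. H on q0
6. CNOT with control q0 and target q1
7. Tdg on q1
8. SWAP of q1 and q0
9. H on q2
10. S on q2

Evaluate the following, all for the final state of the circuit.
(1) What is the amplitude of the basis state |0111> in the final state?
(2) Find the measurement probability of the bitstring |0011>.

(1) The final state's coefficient on |0111> equals 0.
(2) Outcome |0011> occurs with probability 0.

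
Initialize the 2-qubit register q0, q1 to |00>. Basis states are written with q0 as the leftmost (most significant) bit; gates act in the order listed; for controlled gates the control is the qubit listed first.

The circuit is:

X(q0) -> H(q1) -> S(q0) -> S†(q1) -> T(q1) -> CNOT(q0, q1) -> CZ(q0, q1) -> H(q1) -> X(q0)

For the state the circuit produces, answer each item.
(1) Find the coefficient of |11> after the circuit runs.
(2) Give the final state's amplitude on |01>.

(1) |11> carries amplitude 0 in the final state.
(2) The final state's coefficient on |01> equals exp(I*pi/4)/2 + I/2.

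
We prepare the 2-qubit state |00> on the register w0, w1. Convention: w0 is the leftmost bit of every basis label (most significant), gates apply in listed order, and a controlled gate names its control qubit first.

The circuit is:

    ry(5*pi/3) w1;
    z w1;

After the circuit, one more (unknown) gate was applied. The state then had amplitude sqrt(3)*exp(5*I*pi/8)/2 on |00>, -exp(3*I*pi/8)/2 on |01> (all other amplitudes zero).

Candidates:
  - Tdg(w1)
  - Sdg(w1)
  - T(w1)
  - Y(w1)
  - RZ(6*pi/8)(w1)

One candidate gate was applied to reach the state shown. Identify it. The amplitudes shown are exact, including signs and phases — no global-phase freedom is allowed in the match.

It was RZ(6*pi/8)(w1) that produced the state shown.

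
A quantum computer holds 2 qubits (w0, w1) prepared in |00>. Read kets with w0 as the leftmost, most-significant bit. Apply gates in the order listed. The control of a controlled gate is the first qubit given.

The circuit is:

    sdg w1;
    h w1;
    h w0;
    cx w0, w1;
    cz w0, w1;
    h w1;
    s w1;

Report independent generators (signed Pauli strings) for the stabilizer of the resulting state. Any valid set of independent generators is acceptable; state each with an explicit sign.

The final state is stabilized by the group generated by +XY, +ZZ; other independent generating sets are equally valid.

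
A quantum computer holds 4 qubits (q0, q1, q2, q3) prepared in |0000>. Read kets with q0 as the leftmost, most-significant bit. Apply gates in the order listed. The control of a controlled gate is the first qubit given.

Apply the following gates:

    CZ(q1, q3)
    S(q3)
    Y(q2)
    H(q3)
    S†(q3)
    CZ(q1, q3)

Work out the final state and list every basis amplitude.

The resulting statevector has amplitude sqrt(2)*I/2 on |0010>, sqrt(2)/2 on |0011>, and 0 on every other basis state.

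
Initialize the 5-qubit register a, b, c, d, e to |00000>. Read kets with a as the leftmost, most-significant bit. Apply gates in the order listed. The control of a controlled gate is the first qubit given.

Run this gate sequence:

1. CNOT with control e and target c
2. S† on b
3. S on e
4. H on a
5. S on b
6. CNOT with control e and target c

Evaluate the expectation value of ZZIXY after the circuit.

The expectation value of ZZIXY is 0.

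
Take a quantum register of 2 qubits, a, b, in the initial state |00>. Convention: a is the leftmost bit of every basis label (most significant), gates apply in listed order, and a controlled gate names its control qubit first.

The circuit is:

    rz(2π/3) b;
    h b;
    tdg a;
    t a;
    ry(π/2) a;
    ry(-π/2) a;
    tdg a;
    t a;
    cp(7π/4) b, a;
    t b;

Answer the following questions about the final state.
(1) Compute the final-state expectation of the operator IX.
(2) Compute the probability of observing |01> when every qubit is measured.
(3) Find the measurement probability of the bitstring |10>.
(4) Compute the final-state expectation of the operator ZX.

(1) The observable IX averages to sqrt(2)/2. Key observation: steps 3-8 multiply out to the identity, so the circuit reduces to the remaining gates.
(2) Outcome |01> occurs with probability 1/2.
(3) A full measurement returns |10> with probability 0.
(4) The expectation value of ZX is sqrt(2)/2.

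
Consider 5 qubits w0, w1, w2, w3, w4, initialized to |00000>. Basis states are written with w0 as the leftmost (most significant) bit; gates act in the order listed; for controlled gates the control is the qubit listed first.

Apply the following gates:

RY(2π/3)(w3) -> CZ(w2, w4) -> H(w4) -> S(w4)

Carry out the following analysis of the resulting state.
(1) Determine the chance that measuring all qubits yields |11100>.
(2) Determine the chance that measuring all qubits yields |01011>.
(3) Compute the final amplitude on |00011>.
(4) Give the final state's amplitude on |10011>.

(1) Outcome |11100> occurs with probability 0.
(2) The probability of measuring |01011> is 0.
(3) The final state's coefficient on |00011> equals sqrt(6)*I/4.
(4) |10011> carries amplitude 0 in the final state.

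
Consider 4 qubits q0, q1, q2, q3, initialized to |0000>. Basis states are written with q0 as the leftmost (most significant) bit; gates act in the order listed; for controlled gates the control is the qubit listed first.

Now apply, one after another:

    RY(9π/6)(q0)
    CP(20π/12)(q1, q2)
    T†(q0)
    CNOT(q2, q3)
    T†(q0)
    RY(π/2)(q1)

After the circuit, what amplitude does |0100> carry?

The final state's coefficient on |0100> equals -1/2.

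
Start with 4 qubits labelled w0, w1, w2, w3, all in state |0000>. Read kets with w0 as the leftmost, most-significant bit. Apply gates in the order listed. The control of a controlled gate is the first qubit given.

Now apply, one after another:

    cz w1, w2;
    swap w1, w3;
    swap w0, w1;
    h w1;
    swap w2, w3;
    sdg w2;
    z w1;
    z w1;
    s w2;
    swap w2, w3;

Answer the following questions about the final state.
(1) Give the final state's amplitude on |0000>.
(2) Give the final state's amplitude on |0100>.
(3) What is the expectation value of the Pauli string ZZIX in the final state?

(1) The final state's coefficient on |0000> equals sqrt(2)/2. Key observation: the block from step 5 through step 10 cancels to the identity and can be dropped.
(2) The final state's coefficient on |0100> equals sqrt(2)/2.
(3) The observable ZZIX averages to 0.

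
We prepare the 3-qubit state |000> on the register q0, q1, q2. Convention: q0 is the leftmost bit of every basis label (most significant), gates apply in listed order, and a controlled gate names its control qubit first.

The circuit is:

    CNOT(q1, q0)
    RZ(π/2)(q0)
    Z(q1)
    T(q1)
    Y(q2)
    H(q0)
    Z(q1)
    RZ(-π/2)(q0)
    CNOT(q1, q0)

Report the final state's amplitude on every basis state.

The final amplitudes are sqrt(2)*I/2 on |001>, sqrt(2)/2 on |101>, and 0 on every other basis state.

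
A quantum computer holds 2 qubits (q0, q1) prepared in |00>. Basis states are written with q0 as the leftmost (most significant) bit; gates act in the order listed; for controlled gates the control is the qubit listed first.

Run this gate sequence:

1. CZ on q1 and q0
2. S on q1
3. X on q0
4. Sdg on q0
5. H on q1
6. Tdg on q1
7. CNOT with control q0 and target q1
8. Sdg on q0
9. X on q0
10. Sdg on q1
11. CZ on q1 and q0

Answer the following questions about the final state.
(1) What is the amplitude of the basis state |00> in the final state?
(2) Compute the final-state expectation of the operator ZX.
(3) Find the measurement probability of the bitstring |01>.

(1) |00> carries amplitude sqrt(2)*exp(3*I*pi/4)/2 in the final state.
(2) In the final state, ZX has expectation sqrt(2)/2.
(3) The probability of measuring |01> is 1/2.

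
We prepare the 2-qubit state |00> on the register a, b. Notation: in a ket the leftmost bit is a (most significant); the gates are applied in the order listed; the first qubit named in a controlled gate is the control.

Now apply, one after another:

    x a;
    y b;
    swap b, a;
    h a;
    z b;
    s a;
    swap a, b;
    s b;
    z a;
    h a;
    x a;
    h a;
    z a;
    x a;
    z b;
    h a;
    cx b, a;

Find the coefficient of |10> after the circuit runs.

The amplitude on |10> is I/2. Key observation: the block from step 10 through step 13 cancels to the identity and can be dropped.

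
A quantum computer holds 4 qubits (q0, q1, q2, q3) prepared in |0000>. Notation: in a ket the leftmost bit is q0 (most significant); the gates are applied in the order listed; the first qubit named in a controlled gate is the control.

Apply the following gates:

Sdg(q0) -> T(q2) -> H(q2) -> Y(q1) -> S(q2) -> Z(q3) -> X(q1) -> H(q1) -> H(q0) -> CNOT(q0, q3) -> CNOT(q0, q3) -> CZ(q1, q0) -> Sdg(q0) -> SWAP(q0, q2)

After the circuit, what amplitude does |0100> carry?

The amplitude on |0100> is sqrt(2)*I/4. Key observation: the block from step 10 through step 11 cancels to the identity and can be dropped.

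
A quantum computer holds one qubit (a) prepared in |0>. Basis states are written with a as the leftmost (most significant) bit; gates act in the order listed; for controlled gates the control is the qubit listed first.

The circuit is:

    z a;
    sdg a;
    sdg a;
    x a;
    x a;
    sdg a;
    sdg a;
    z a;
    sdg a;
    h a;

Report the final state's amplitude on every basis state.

After the circuit, the state carries amplitude sqrt(2)/2 on |0>, sqrt(2)/2 on |1>. Key observation: gates 4-5 undo each other exactly, leaving only the rest of the circuit to track.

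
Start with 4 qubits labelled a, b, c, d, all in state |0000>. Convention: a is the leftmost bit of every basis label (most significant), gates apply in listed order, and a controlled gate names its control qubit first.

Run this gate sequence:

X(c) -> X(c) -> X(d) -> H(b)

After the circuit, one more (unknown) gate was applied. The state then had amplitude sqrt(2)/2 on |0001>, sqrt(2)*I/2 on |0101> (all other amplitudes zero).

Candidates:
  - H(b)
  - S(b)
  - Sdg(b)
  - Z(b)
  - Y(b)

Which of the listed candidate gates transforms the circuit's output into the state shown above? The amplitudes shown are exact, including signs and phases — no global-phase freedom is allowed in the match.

The unique candidate consistent with the amplitudes is S(b).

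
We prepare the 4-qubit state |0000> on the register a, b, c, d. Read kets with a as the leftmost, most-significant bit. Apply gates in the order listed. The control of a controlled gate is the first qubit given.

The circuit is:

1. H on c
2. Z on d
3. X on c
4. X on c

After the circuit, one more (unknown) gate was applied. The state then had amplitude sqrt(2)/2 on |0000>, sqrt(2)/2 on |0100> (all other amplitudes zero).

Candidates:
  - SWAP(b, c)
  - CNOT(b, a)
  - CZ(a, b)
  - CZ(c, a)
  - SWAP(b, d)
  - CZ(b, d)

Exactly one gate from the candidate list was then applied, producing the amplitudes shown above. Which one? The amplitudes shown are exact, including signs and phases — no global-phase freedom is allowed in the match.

The applied gate was SWAP(b, c). Key observation: the block from step 3 through step 4 cancels to the identity and can be dropped.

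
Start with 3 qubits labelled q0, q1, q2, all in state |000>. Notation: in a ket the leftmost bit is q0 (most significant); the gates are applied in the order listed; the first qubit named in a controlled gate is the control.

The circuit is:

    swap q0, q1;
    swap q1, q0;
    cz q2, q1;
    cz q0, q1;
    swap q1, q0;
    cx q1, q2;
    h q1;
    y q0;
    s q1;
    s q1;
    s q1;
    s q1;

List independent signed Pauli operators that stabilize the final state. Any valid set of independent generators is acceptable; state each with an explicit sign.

The final state is stabilized by the group generated by +IXI, -ZII, +IIZ; other independent generating sets are equally valid. Key observation: the block from step 9 through step 12 cancels to the identity and can be dropped.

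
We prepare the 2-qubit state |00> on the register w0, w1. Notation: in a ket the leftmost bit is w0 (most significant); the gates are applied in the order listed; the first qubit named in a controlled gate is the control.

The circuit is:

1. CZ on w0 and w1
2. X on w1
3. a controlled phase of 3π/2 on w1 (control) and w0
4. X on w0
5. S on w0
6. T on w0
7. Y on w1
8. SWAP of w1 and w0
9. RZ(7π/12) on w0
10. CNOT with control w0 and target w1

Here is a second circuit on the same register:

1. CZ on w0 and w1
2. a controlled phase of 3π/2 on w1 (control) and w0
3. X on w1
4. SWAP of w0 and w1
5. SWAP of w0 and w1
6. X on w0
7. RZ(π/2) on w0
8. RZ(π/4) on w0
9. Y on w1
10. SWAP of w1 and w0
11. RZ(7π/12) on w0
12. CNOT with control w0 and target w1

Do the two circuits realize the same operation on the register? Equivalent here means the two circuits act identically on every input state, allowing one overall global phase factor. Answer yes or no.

No, they are not equivalent — no single phase factor reconciles the two unitaries.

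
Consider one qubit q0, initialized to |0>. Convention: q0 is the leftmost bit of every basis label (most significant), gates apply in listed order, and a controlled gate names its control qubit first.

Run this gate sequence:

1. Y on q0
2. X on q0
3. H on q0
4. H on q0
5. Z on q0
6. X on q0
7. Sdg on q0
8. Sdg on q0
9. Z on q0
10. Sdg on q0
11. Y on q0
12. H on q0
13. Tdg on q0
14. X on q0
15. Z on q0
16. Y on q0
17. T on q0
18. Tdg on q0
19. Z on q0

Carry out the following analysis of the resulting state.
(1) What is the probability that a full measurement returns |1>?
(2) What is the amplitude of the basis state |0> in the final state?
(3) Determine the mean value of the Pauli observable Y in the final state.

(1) A full measurement returns |1> with probability 1/2. Key observation: the block from step 3 through step 4 cancels to the identity and can be dropped.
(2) |0> carries amplitude sqrt(2)/2 in the final state.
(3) The observable Y averages to sqrt(2)/2.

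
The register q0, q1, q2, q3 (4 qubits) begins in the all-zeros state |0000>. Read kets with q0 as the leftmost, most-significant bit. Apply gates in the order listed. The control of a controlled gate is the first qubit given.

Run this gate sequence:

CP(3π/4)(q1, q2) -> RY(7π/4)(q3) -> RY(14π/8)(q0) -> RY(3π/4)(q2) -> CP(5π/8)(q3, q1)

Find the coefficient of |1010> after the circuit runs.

The amplitude on |1010> is (-2 - sqrt(2))*sqrt(2 - sqrt(2))/8.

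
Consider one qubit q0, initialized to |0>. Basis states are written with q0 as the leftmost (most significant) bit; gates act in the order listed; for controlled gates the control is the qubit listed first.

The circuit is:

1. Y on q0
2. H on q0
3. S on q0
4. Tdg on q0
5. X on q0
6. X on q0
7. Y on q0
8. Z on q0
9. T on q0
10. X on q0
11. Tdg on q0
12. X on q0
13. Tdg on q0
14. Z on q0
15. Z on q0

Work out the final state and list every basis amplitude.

After the circuit, the state carries amplitude -sqrt(2)/2 on |0>, sqrt(2)/2 on |1>.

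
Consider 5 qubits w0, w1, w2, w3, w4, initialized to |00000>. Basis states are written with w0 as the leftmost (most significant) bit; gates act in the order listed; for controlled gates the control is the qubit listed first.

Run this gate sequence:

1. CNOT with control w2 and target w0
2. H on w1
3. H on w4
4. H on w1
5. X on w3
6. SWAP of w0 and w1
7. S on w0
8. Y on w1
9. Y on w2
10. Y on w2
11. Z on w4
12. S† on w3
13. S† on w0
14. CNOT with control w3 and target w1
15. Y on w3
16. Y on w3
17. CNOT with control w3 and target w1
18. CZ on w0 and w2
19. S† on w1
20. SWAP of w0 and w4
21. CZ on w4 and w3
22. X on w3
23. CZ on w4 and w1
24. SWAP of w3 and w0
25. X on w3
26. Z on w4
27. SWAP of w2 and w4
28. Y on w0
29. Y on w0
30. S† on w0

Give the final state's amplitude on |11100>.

The amplitude on |11100> is 0.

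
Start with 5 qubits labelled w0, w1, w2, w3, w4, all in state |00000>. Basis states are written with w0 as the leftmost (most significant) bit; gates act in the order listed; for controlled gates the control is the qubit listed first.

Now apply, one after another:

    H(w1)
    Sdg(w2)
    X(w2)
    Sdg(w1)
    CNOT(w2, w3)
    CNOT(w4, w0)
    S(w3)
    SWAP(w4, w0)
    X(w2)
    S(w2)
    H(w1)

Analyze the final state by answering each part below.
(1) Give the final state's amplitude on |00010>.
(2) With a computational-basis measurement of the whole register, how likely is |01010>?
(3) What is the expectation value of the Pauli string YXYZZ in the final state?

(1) The final state's coefficient on |00010> equals 1/2 + I/2.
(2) The probability of measuring |01010> is 1/2.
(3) In the final state, YXYZZ has expectation 0.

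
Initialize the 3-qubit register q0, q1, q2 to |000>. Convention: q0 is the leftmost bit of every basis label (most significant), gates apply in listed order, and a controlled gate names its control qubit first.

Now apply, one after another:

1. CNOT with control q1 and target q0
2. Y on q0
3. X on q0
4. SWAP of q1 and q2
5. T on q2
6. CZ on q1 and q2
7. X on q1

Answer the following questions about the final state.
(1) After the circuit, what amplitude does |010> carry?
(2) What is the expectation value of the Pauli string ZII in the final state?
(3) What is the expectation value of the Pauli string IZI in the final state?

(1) The final state's coefficient on |010> equals I.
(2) In the final state, ZII has expectation 1.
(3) The observable IZI averages to -1.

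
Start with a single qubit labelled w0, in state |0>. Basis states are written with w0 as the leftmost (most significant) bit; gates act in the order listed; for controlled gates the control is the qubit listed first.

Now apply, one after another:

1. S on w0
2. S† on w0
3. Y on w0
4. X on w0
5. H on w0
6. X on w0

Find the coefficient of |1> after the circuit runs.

|1> carries amplitude sqrt(2)*I/2 in the final state.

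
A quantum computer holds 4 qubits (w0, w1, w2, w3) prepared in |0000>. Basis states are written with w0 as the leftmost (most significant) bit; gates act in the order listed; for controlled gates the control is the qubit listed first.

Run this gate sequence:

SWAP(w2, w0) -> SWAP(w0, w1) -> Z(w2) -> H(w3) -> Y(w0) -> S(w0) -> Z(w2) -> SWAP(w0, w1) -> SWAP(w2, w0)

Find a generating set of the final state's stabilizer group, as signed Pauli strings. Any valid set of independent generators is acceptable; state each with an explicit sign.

The final state is stabilized by the group generated by +IIIX, +ZIII, -IZII, +IIZI; other independent generating sets are equally valid.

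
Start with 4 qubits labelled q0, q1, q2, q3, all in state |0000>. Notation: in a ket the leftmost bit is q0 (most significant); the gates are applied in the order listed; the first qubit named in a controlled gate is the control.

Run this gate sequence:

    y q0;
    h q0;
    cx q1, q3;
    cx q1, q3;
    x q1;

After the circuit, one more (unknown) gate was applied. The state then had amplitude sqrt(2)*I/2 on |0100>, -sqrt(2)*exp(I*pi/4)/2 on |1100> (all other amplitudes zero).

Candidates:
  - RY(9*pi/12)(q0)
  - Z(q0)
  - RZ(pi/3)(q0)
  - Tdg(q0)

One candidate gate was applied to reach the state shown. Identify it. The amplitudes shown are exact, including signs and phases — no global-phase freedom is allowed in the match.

It was Tdg(q0) that produced the state shown. Key observation: gates 3-4 undo each other exactly, leaving only the rest of the circuit to track.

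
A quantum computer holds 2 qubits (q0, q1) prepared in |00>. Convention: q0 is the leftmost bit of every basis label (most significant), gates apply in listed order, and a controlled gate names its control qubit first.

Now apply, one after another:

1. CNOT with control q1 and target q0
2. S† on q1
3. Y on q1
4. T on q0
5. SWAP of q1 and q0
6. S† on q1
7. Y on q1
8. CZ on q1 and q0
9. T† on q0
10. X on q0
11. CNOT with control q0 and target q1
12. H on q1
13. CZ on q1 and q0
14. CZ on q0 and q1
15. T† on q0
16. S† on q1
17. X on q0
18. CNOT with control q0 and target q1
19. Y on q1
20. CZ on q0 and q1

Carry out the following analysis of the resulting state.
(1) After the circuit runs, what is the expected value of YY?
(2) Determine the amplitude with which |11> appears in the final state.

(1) The observable YY averages to 0.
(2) The amplitude on |11> is -sqrt(2)*exp(3*I*pi/4)/2.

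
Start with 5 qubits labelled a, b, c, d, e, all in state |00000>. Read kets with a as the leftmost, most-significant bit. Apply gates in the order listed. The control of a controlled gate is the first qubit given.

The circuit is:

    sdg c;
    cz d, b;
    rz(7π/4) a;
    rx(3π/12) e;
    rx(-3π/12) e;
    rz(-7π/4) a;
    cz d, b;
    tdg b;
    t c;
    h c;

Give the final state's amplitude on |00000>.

The amplitude on |00000> is sqrt(2)/2.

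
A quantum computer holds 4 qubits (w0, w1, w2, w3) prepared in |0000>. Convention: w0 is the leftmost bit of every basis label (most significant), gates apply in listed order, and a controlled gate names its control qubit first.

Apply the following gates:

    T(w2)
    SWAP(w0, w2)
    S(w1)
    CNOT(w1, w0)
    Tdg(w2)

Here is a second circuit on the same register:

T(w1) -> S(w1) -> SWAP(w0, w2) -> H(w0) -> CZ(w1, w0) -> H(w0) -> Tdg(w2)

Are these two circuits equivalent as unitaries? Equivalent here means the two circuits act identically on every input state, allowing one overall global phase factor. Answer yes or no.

No: there is an input state on which the two circuits produce genuinely different outputs (not merely differing by a phase).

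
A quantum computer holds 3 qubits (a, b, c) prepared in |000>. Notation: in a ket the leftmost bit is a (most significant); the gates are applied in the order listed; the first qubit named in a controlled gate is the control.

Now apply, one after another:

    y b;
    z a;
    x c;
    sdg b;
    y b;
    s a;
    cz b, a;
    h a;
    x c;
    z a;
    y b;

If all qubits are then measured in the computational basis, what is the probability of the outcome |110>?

A full measurement returns |110> with probability 1/2.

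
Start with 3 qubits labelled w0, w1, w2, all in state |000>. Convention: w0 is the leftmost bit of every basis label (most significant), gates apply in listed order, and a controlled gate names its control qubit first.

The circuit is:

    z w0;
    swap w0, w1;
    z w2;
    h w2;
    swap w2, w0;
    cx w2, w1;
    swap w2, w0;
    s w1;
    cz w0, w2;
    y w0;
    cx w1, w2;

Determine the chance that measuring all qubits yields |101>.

The probability of measuring |101> is 1/2.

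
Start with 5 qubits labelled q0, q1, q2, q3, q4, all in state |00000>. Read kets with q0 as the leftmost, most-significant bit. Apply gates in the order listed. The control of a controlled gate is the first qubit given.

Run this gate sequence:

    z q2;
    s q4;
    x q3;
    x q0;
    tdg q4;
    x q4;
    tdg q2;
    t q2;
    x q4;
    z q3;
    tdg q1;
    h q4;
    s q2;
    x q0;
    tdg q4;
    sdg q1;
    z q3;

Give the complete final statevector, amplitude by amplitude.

After the circuit, the state carries amplitude sqrt(2)/2 on |00010>, -sqrt(2)*exp(3*I*pi/4)/2 on |00011>, and 0 on every other basis state. Key observation: gates 6-9 undo each other exactly, leaving only the rest of the circuit to track.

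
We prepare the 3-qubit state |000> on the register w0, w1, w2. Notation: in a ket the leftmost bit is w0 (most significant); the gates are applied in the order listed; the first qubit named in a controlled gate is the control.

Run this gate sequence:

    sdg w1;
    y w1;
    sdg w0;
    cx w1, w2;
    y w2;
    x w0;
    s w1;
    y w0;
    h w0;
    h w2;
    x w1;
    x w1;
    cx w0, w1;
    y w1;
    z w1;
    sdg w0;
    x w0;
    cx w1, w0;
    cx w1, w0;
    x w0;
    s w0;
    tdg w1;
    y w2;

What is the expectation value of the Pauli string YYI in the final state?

In the final state, YYI has expectation -sqrt(2)/2. Key observation: the block from step 16 through step 21 cancels to the identity and can be dropped.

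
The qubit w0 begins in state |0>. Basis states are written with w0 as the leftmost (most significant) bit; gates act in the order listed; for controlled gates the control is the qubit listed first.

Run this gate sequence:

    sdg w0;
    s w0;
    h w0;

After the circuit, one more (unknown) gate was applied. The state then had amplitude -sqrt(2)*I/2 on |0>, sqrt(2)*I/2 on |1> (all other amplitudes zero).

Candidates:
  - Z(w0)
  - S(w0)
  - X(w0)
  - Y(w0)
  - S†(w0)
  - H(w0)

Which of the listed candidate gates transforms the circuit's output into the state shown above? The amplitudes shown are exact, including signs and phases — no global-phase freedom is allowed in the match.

The applied gate was Y(w0).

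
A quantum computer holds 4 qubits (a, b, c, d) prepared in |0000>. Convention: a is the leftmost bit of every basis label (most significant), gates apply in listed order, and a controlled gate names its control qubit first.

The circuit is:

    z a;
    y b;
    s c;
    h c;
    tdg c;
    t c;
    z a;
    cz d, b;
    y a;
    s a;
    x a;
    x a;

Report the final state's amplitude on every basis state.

The final amplitudes are -sqrt(2)*I/2 on |1100>, -sqrt(2)*I/2 on |1110>, and 0 on every other basis state.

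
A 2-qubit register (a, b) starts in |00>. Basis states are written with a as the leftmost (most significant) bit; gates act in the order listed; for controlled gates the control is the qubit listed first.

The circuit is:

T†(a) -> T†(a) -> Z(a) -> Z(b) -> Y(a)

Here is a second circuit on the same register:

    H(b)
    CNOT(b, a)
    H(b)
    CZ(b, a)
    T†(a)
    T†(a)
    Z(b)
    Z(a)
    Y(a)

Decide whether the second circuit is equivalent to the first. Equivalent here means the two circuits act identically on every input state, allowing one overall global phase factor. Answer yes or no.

No: there is an input state on which the two circuits produce genuinely different outputs (not merely differing by a phase).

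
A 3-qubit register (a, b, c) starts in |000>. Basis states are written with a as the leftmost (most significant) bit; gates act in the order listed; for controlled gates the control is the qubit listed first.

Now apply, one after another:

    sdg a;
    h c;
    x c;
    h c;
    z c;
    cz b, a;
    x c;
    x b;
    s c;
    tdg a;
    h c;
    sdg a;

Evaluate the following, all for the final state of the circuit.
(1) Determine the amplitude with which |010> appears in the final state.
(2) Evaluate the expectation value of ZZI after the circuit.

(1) The amplitude on |010> is sqrt(2)*I/2. Key observation: steps 2-5 multiply out to the identity, so the circuit reduces to the remaining gates.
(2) The expectation value of ZZI is -1.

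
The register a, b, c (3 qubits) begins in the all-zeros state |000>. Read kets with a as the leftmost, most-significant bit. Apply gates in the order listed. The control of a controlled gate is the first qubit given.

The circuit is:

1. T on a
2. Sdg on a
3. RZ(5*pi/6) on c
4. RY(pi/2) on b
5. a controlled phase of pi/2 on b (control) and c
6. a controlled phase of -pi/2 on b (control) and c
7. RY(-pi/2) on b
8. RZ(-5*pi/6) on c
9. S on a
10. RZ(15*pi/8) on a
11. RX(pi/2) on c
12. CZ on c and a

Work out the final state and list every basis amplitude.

The final amplitudes are -sqrt(2)*exp(I*pi/16)/2 on |000>, sqrt(2)*exp(9*I*pi/16)/2 on |001>, and 0 on every other basis state. Key observation: the block from step 2 through step 9 cancels to the identity and can be dropped.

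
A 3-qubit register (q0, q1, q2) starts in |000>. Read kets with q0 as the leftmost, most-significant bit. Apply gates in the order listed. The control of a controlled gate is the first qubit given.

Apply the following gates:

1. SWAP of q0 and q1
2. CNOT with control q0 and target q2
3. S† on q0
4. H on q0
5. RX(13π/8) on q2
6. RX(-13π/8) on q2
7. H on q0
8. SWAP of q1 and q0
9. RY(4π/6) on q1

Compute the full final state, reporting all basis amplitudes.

After the circuit, the state carries amplitude 1/2 on |000>, sqrt(3)/2 on |010>, and 0 on every other basis state. Key observation: gates 4-7 undo each other exactly, leaving only the rest of the circuit to track.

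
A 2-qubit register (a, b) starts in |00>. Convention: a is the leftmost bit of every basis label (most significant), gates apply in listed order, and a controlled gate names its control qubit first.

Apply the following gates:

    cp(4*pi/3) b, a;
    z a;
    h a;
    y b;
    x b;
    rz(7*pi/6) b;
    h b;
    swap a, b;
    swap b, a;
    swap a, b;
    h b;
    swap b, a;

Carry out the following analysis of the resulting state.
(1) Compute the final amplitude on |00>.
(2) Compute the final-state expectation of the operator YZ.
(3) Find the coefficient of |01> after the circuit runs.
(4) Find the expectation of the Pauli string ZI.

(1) The final state's coefficient on |00> equals -sqrt(2)*exp(11*I*pi/12)/2.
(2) The observable YZ averages to 0.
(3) |01> carries amplitude -sqrt(2)*exp(11*I*pi/12)/2 in the final state.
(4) The observable ZI averages to 1.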